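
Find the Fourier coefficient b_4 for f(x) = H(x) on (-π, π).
b_4 = (1/π) ∫_{-π}^{π} f(x)·sin(4x) dx.
Evaluate the integral (use parity and integration by parts as needed): b_4 = 0.

Final answer: 0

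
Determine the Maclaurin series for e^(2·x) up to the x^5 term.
4·x^5/15 + 2·x^4/3 + 4·x^3/3 + 2·x^2 + 2·x + 1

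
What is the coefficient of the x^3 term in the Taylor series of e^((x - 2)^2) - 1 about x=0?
Expand to order 3: e^((x - 2)^2) - 1 = -44·x^3·e^(4)/3 + 9·x^2·e^(4) - 4·x·e^(4) - 1 + e^(4) + O(x^4).
The coefficient of x^3 is -44·e^(4)/3.

Final answer: -44·e^(4)/3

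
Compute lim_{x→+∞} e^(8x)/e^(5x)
This is an ∞/∞ indeterminate form as x → +∞.
Rewrite e^(8x)/e^(5x) = e^((8−5)x) = e^(3x); the exponent coefficient is 3 > 0 so e^(3x) → ∞.
Limit = ∞.

Final answer: ∞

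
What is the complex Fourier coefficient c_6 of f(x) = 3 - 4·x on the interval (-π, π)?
Compute the real Fourier coefficients first: a_6 = 0, b_6 = 4/3.
Then c_6 = (a_6 − i·b_6)/2 = -2·i/3.

Final answer: -2·i/3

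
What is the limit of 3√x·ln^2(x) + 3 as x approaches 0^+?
The product is a 0·∞ indeterminate form at x → 0⁺.
Rewrite the product as 3·ln^2(x) / x^(-1/2) and apply L'Hôpital, or use the standard hierarchy x^(-1/2) ≫ |ln x|^2 as x → 0⁺.
The indeterminate product → 0, so the limit = 3.

Final answer: 3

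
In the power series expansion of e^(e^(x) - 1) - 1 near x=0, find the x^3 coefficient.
Expand to order 3: e^(e^(x) - 1) - 1 = 5·x^3/6 + x^2 + x + O(x^4).
The coefficient of x^3 is 5/6.

Final answer: 5/6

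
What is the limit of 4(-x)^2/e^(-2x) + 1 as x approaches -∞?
The quotient is an ∞/∞ indeterminate form as x → -∞.
Compare growth rates of the dominant terms (exponentials ≫ polynomials ≫ logarithms), or apply L'Hôpital's rule; the quotient → 0.
Adding the constant: 0 + 1 = 1. Limit = 1.

Final answer: 1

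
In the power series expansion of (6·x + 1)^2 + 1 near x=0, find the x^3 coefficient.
Expand to order 3: (6·x + 1)^2 + 1 = 36·x^2 + 12·x + 2 + O(x^4).
The coefficient of x^3 is 0.

Final answer: 0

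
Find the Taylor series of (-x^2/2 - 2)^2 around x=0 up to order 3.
2·x^2 + 4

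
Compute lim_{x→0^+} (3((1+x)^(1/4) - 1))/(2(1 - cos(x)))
Both numerator and denominator → 0 as x → 0^+; this is a 0/0 indeterminate form.
Expand each to leading order near x = 0: numerator ~ 3·x/4, denominator ~ x^2.
The limit of the ratio is ∞.

Final answer: ∞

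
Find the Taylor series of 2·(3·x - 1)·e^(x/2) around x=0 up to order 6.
7·x^6/4608 + 29·x^5/1920 + 23·x^4/192 + 17·x^3/24 + 11·x^2/4 + 5·x - 2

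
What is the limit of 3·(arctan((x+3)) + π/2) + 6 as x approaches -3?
Direct substitution at x = -3 gives 3·π/2 + 6.

Final answer: 3·π/2 + 6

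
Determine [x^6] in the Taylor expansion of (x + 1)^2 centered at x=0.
Expand to order 6: (x + 1)^2 = x^2 + 2·x + 1 + O(x^7).
The coefficient of x^6 is 0.

Final answer: 0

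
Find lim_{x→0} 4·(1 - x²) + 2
Direct substitution at x = 0 gives 6.

Final answer: 6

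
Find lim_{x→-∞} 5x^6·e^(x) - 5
The product is a 0·∞ indeterminate form at x → -∞.
Rewrite the product as 5x^6 / e^(-x) (an ∞/∞ form) and apply L'Hôpital, or use the standard hierarchy e^(|x|) ≫ |x^6| as x → -∞.
The indeterminate product → 0, so the limit = -5.

Final answer: -5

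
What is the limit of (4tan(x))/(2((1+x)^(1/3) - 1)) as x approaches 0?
Both numerator and denominator → 0 as x → 0; this is a 0/0 indeterminate form.
Expand each to leading order near x = 0: numerator ~ 4·x, denominator ~ 2·x/3.
The limit of the ratio is 6.

Final answer: 6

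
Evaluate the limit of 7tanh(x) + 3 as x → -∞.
Evaluate the dominant behaviour as x → -∞; each term tends to a finite value or vanishes.
Limit = -4.

Final answer: -4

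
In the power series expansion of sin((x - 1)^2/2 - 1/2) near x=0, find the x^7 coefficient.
Expand to order 7: sin((x - 1)^2/2 - 1/2) = -13·x^7/630 + 7·x^5/60 - x^4/4 + x^3/6 + x^2/2 - x + O(x^8).
The coefficient of x^7 is -13/630.

Final answer: -13/630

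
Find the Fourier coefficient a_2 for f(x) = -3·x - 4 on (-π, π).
a_2 = (1/π) ∫_{-π}^{π} f(x)·cos(2x) dx.
Evaluate the integral (use parity and integration by parts as needed): a_2 = 0.

Final answer: 0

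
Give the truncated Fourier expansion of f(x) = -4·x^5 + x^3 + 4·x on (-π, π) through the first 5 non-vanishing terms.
(-964 - 8·π^4 + 162·π^2)·sin(x) + (-21·π^2 + 55/2 + 4·π^4)·sin(2·x) + (-8·π^4/3 - 140/81 + 178·π^2/27)·sin(3·x) + (-3·π^2 - 7/8 + 2·π^4)·sin(4·x) + (-8·π^4/5 + 748/625 + 42·π^2/25)·sin(5·x)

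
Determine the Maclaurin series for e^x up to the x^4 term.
x^4/24 + x^3/6 + x^2/2 + x + 1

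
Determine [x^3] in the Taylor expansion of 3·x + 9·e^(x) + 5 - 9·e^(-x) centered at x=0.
Expand to order 3: 3·x + 9·e^(x) + 5 - 9·e^(-x) = 3·x^3 + 21·x + 5 + O(x^4).
The coefficient of x^3 is 3.

Final answer: 3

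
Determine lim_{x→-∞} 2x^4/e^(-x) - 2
The quotient is an ∞/∞ indeterminate form as x → -∞.
Compare growth rates of the dominant terms (exponentials ≫ polynomials ≫ logarithms), or apply L'Hôpital's rule; the quotient → 0.
Adding the constant: 0 - 2 = -2. Limit = -2.

Final answer: -2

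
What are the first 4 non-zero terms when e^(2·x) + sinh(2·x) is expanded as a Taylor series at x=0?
8·x^3/3 + 2·x^2 + 4·x + 1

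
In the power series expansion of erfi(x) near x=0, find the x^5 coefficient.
Expand to order 5: erfi(x) = x^5/(5·√(π)) + 2·x^3/(3·√(π)) + 2·x/√(π) + O(x^6).
The coefficient of x^5 is 1/(5·√(π)).

Final answer: 1/(5·√(π))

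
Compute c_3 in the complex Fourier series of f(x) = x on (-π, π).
Compute the real Fourier coefficients first: a_3 = 0, b_3 = 2/3.
Then c_3 = (a_3 − i·b_3)/2 = -i/3.

Final answer: -i/3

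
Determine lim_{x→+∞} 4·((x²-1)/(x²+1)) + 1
Evaluate the dominant behaviour as x → +∞; each term tends to a finite value or vanishes.
Limit = 5.

Final answer: 5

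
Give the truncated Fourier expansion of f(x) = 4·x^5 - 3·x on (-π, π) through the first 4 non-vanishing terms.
(-160·π^2 + 8·π^4 + 954)·sin(x) + (-4·π^4 - 27 + 20·π^2)·sin(2·x) + (-160·π^2/27 + 158/81 + 8·π^4/3)·sin(3·x) + (-2·π^4 + 9/16 + 5·π^2/2)·sin(4·x)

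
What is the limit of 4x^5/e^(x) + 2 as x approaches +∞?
The quotient is an ∞/∞ indeterminate form as x → +∞.
The exponential denominator e^(x) dominates the polynomial numerator (e^x ≫ x^5 as x → ∞), so the quotient → 0.
Adding the constant: 0 + 2 = 2. Limit = 2.

Final answer: 2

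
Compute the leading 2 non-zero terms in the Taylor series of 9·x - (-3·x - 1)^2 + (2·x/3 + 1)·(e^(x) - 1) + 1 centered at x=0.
-47·x^2/6 + 4·x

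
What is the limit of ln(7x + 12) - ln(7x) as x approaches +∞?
This is an ∞ − ∞ indeterminate form.
Combine the logarithms: ln(7x+12) − ln(7x) = ln((7x+12)/(7x)) = ln(1 + 12/(7x)) → ln(1) = 0.
Limit = 0.

Final answer: 0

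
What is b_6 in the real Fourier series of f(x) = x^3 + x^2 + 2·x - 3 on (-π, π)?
b_6 = (1/π) ∫_{-π}^{π} f(x)·sin(6x) dx.
Evaluate the integral (use parity and integration by parts as needed): b_6 = -π^2/3 - 11/18.

Final answer: -π^2/3 - 11/18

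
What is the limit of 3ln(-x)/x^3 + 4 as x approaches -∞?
The quotient is an ∞/∞ indeterminate form as x → -∞.
Compare growth rates of the dominant terms (exponentials ≫ polynomials ≫ logarithms), or apply L'Hôpital's rule; the quotient → 0.
Adding the constant: 0 + 4 = 4. Limit = 4.

Final answer: 4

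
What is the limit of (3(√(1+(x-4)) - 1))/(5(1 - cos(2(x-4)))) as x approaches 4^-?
Both numerator and denominator → 0 as x → 4^-; this is a 0/0 indeterminate form.
Expand each to leading order near x = 4: numerator ~ 3·(x - 4)/2, denominator ~ 10·(x - 4)^2.
The limit of the ratio is -∞.

Final answer: -∞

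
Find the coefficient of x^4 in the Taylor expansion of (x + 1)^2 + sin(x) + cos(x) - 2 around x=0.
Expand to order 4: (x + 1)^2 + sin(x) + cos(x) - 2 = x^4/24 - x^3/6 + x^2/2 + 3·x + O(x^5).
The coefficient of x^4 is 1/24.

Final answer: 1/24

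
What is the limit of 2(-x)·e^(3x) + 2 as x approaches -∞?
The product is a 0·∞ indeterminate form at x → -∞.
Rewrite the product as 2(-x) / e^(-3x) (an ∞/∞ form) and apply L'Hôpital, or use the standard hierarchy e^(3|x|) ≫ |(-x)| as x → -∞.
The indeterminate product → 0, so the limit = 2.

Final answer: 2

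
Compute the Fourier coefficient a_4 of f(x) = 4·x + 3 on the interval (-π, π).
a_4 = (1/π) ∫_{-π}^{π} f(x)·cos(4x) dx.
Evaluate the integral (use parity and integration by parts as needed): a_4 = 0.

Final answer: 0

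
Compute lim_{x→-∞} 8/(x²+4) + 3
Evaluate the dominant behaviour as x → -∞; each term tends to a finite value or vanishes.
Limit = 3.

Final answer: 3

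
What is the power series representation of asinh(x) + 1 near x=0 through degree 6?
3·x^5/40 - x^3/6 + x + 1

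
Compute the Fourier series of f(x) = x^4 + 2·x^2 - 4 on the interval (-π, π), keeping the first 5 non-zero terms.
(40 - 8·π^2)·cos(x) + (-1 + 2·π^2)·cos(2·x) + (-8·π^2/9 - 8/27)·cos(3·x) + (5/16 + π^2/2)·cos(4·x) - 4 + 2·π^2/3 + π^4/5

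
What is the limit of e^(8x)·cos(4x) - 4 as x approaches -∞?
Evaluate the dominant behaviour as x → -∞; each term tends to a finite value or vanishes.
Limit = -4.

Final answer: -4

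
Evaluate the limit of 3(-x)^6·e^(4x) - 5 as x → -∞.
The product is a 0·∞ indeterminate form at x → -∞.
Rewrite the product as 3(-x)^6 / e^(-4x) (an ∞/∞ form) and apply L'Hôpital, or use the standard hierarchy e^(4|x|) ≫ |(-x)^6| as x → -∞.
The indeterminate product → 0, so the limit = -5.

Final answer: -5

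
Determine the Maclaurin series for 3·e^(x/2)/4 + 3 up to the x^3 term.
x^3/64 + 3·x^2/32 + 3·x/8 + 15/4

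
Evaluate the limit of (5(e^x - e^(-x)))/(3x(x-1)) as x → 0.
Both numerator and denominator → 0 as x → 0; this is a 0/0 indeterminate form.
Expand each to leading order near x = 0: numerator ~ 10·x, denominator ~ -3·x.
The limit of the ratio is -10/3.

Final answer: -10/3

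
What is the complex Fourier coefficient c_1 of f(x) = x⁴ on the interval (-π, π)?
Compute the real Fourier coefficients first: a_1 = 48 - 8·π^2, b_1 = 0.
Then c_1 = (a_1 − i·b_1)/2 = 24 - 4·π^2.

Final answer: 24 - 4·π^2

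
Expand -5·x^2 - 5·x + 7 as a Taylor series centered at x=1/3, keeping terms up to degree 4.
43/9 - 25·(x - 1/3)/3 - 5·(x - 1/3)^2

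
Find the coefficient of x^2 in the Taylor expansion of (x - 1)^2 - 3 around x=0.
Expand to order 2: (x - 1)^2 - 3 = x^2 - 2·x - 2 + O(x^3).
The coefficient of x^2 is 1.

Final answer: 1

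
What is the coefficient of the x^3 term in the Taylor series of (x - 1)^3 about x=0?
Expand to order 3: (x - 1)^3 = x^3 - 3·x^2 + 3·x - 1 + O(x^4).
The coefficient of x^3 is 1.

Final answer: 1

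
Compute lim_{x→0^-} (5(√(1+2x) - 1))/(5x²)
Both numerator and denominator → 0 as x → 0^-; this is a 0/0 indeterminate form.
Expand each to leading order near x = 0: numerator ~ 5·x, denominator ~ 5·x^2.
The limit of the ratio is -∞.

Final answer: -∞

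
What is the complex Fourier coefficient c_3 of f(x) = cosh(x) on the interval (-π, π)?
Compute the real Fourier coefficients first: a_3 = -sinh(π)/(5·π), b_3 = 0.
Then c_3 = (a_3 − i·b_3)/2 = -sinh(π)/(10·π).

Final answer: -sinh(π)/(10·π)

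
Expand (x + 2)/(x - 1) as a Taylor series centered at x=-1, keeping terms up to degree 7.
-1/2 - 3·(x + 1)/4 - 3·(x + 1)^2/8 - 3·(x + 1)^3/16 - 3·(x + 1)^4/32 - 3·(x + 1)^5/64 - 3·(x + 1)^6/128 - 3·(x + 1)^7/256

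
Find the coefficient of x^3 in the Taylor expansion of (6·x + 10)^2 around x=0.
Expand to order 3: (6·x + 10)^2 = 36·x^2 + 120·x + 100 + O(x^4).
The coefficient of x^3 is 0.

Final answer: 0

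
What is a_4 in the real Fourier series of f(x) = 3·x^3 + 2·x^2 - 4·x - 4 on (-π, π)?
a_4 = (1/π) ∫_{-π}^{π} f(x)·cos(4x) dx.
Evaluate the integral (use parity and integration by parts as needed): a_4 = 1/2.

Final answer: 1/2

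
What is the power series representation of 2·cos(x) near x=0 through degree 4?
x^4/12 - x^2 + 2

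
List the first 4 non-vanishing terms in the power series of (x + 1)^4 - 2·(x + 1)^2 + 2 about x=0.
x^4 + 4·x^3 + 4·x^2 + 1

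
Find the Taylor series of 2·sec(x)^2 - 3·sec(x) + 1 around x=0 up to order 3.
x^2/2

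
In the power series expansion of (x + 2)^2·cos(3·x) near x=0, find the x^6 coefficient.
Expand to order 6: (x + 2)^2·cos(3·x) = -27·x^6/40 + 27·x^5/2 + 9·x^4 - 18·x^3 - 17·x^2 + 4·x + 4 + O(x^7).
The coefficient of x^6 is -27/40.

Final answer: -27/40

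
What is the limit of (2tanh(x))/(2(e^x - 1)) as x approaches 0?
Both numerator and denominator → 0 as x → 0; this is a 0/0 indeterminate form.
Expand each to leading order near x = 0: numerator ~ 2·x, denominator ~ 2·x.
The limit of the ratio is 1.

Final answer: 1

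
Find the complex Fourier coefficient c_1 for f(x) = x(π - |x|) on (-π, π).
Compute the real Fourier coefficients first: a_1 = 0, b_1 = 8/π.
Then c_1 = (a_1 − i·b_1)/2 = -4·i/π.

Final answer: -4·i/π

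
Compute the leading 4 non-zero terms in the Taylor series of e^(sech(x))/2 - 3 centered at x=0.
-151·e·x^6/1440 + e·x^4/6 - e·x^2/4 - 3 + e/2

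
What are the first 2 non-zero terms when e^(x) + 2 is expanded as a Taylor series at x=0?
x + 3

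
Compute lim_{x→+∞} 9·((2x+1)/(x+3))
Evaluate the dominant behaviour as x → +∞; each term tends to a finite value or vanishes.
Limit = 18.

Final answer: 18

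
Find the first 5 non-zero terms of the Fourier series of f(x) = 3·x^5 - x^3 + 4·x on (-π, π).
(-122·π^2 + 6·π^4 + 740)·sin(x) + (-3·π^4 - 28 + 16·π^2)·sin(2·x) + (-46·π^2/9 + 164/27 + 2·π^4)·sin(3·x) + (-3·π^4/2 - 185/64 + 19·π^2/8)·sin(4·x) + (-34·π^2/25 + 1204/625 + 6·π^4/5)·sin(5·x)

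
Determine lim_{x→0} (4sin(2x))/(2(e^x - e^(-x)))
Both numerator and denominator → 0 as x → 0; this is a 0/0 indeterminate form.
Expand each to leading order near x = 0: numerator ~ 8·x, denominator ~ 4·x.
The limit of the ratio is 2.

Final answer: 2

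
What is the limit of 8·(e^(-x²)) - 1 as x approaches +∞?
Evaluate the dominant behaviour as x → +∞; each term tends to a finite value or vanishes.
Limit = -1.

Final answer: -1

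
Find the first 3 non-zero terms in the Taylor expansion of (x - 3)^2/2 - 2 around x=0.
x^2/2 - 3·x + 5/2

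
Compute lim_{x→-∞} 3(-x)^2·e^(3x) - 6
The product is a 0·∞ indeterminate form at x → -∞.
Rewrite the product as 3(-x)^2 / e^(-3x) (an ∞/∞ form) and apply L'Hôpital, or use the standard hierarchy e^(3|x|) ≫ |(-x)^2| as x → -∞.
The indeterminate product → 0, so the limit = -6.

Final answer: -6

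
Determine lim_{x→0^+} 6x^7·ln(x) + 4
The product is a 0·∞ indeterminate form at x → 0⁺.
Rewrite the product as 6·ln(x) / x^(-7) and apply L'Hôpital, or use the standard hierarchy x^(-7) ≫ |ln x| as x → 0⁺.
The indeterminate product → 0, so the limit = 4.

Final answer: 4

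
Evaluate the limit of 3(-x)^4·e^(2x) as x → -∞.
This is a 0·∞ indeterminate form at x → -∞.
Rewrite the product as 3(-x)^4 / e^(-2x) (an ∞/∞ form) and apply L'Hôpital, or use the standard hierarchy e^(2|x|) ≫ |(-x)^4| as x → -∞.
The indeterminate product → 0, so the limit = 0.

Final answer: 0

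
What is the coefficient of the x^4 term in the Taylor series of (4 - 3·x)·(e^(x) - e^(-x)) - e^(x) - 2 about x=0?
Expand to order 4: (4 - 3·x)·(e^(x) - e^(-x)) - e^(x) - 2 = -25·x^4/24 + 7·x^3/6 - 13·x^2/2 + 7·x - 3 + O(x^5).
The coefficient of x^4 is -25/24.

Final answer: -25/24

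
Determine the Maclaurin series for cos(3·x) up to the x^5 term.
27·x^4/8 - 9·x^2/2 + 1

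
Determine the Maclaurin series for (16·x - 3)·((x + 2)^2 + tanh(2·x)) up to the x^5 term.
-64·x^5/5 - 128·x^4/3 + 24·x^3 + 93·x^2 + 46·x - 12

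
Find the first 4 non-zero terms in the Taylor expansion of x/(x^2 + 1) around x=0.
-x^7 + x^5 - x^3 + x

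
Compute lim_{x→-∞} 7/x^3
Evaluate the dominant behaviour as x → -∞; each term tends to a finite value or vanishes.
Limit = 0.

Final answer: 0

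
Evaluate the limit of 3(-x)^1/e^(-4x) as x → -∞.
This is an ∞/∞ indeterminate form as x → -∞.
Compare growth rates of the dominant terms (exponentials ≫ polynomials ≫ logarithms), or apply L'Hôpital's rule; the quotient → 0.
Limit = 0.

Final answer: 0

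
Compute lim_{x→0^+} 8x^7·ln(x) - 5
The product is a 0·∞ indeterminate form at x → 0⁺.
Rewrite the product as 8·ln(x) / x^(-7) and apply L'Hôpital, or use the standard hierarchy x^(-7) ≫ |ln x| as x → 0⁺.
The indeterminate product → 0, so the limit = -5.

Final answer: -5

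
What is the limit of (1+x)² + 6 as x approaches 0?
Direct substitution at x = 0 gives 7.

Final answer: 7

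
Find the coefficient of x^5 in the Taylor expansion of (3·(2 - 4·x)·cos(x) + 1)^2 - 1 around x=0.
Expand to order 5: (3·(2 - 4·x)·cos(x) + 1)^2 - 1 = -49·x^5 - 263·x^4/2 + 156·x^3 + 102·x^2 - 168·x + 48 + O(x^6).
The coefficient of x^5 is -49.

Final answer: -49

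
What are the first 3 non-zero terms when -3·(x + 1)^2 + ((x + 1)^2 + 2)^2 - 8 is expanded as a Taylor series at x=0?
7·x^2 + 6·x - 2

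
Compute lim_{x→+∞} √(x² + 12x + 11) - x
This is an ∞ − ∞ indeterminate form.
Multiply and divide by the conjugate √(x²+12x + 11) + x; the x² terms cancel, leaving (12x + 11)/(√(x²+12x + 11)+x) → 12/2 = 6.
Limit = 6.

Final answer: 6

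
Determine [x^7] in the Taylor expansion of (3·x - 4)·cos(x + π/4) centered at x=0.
Expand to order 7: (3·x - 4)·cos(x + π/4) = -5·√(2)·x^7/2016 - 7·√(2)·x^6/720 + 19·√(2)·x^5/240 + √(2)·x^4/6 - 13·√(2)·x^3/12 - √(2)·x^2/2 + 7·√(2)·x/2 - 2·√(2) + O(x^8).
The coefficient of x^7 is -5·√(2)/2016.

Final answer: -5·√(2)/2016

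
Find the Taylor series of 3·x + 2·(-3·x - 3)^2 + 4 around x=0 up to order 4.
18·x^2 + 39·x + 22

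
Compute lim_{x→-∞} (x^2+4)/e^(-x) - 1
The quotient is an ∞/∞ indeterminate form as x → -∞.
Compare growth rates of the dominant terms (exponentials ≫ polynomials ≫ logarithms), or apply L'Hôpital's rule; the quotient → 0.
Adding the constant: 0 - 1 = -1. Limit = -1.

Final answer: -1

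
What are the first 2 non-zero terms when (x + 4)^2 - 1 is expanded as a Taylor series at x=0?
8·x + 15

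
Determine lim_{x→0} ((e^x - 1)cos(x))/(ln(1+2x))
Both numerator and denominator → 0 as x → 0; this is a 0/0 indeterminate form.
Expand each to leading order near x = 0: numerator ~ x, denominator ~ 2·x.
The limit of the ratio is 1/2.

Final answer: 1/2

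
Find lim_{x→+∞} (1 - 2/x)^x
As x → +∞: this is the defining limit (1 - 2/x)^x → e^(-2).
Limit = e^(-2).

Final answer: e^(-2)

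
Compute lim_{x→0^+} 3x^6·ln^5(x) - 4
The product is a 0·∞ indeterminate form at x → 0⁺.
Rewrite the product as 3·ln^5(x) / x^(-6) and apply L'Hôpital, or use the standard hierarchy x^(-6) ≫ |ln x|^5 as x → 0⁺.
The indeterminate product → 0, so the limit = -4.

Final answer: -4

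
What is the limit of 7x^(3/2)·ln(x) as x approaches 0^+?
This is a 0·∞ indeterminate form at x → 0⁺.
Rewrite the product as 7·ln(x) / x^(-3/2) and apply L'Hôpital, or use the standard hierarchy x^(-3/2) ≫ |ln x| as x → 0⁺.
The indeterminate product → 0, so the limit = 0.

Final answer: 0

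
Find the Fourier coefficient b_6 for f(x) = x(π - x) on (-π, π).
b_6 = (1/π) ∫_{-π}^{π} f(x)·sin(6x) dx.
Evaluate the integral (use parity and integration by parts as needed): b_6 = -π/3.

Final answer: -π/3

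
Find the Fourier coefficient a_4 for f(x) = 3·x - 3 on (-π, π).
a_4 = (1/π) ∫_{-π}^{π} f(x)·cos(4x) dx.
Evaluate the integral (use parity and integration by parts as needed): a_4 = 0.

Final answer: 0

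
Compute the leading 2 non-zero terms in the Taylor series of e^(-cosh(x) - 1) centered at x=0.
-x^2·e^(-2)/2 + e^(-2)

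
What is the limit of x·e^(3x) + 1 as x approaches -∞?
The product is a 0·∞ indeterminate form at x → -∞.
Rewrite the product as x / e^(-3x) (an ∞/∞ form) and apply L'Hôpital, or use the standard hierarchy e^(3|x|) ≫ |x| as x → -∞.
The indeterminate product → 0, so the limit = 1.

Final answer: 1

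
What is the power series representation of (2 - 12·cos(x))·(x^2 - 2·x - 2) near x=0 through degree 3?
-12·x^3 - 22·x^2 + 20·x + 20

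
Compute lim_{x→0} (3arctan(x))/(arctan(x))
Both numerator and denominator → 0 as x → 0; this is a 0/0 indeterminate form.
Expand each to leading order near x = 0: numerator ~ 3·x, denominator ~ x.
The limit of the ratio is 3.

Final answer: 3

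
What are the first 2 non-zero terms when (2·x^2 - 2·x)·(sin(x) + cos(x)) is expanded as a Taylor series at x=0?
3·x^3 - 2·x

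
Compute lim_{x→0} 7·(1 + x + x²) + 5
Direct substitution at x = 0 gives 12.

Final answer: 12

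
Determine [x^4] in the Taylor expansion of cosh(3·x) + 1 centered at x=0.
Expand to order 4: cosh(3·x) + 1 = 27·x^4/8 + 9·x^2/2 + 2 + O(x^5).
The coefficient of x^4 is 27/8.

Final answer: 27/8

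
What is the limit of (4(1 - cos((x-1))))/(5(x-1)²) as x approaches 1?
Both numerator and denominator → 0 as x → 1; this is a 0/0 indeterminate form.
Expand each to leading order near x = 1: numerator ~ 2·(x - 1)^2, denominator ~ 5·(x - 1)^2.
The limit of the ratio is 2/5.

Final answer: 2/5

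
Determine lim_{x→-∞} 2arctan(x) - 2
Evaluate the dominant behaviour as x → -∞; each term tends to a finite value or vanishes.
Limit = -π - 2.

Final answer: -π - 2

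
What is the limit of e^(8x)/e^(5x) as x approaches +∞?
This is an ∞/∞ indeterminate form as x → +∞.
Rewrite e^(8x)/e^(5x) = e^((8−5)x) = e^(3x); the exponent coefficient is 3 > 0 so e^(3x) → ∞.
Limit = ∞.

Final answer: ∞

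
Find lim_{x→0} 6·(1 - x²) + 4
Direct substitution at x = 0 gives 10.

Final answer: 10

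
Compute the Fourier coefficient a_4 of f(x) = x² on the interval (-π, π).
a_4 = (1/π) ∫_{-π}^{π} f(x)·cos(4x) dx.
Evaluate the integral (use parity and integration by parts as needed): a_4 = 1/4.

Final answer: 1/4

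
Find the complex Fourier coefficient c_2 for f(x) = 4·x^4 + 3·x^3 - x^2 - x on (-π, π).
Compute the real Fourier coefficients first: a_2 = -13 + 8·π^2, b_2 = 11/2 - 3·π^2.
Then c_2 = (a_2 − i·b_2)/2 = -13/2 + 4·π^2 - 11·i/4 + 3·i·π^2/2.

Final answer: -13/2 + 4·π^2 - 11·i/4 + 3·i·π^2/2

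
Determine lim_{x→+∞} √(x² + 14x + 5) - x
This is an ∞ − ∞ indeterminate form.
Multiply and divide by the conjugate √(x²+14x + 5) + x; the x² terms cancel, leaving (14x + 5)/(√(x²+14x + 5)+x) → 14/2 = 7.
Limit = 7.

Final answer: 7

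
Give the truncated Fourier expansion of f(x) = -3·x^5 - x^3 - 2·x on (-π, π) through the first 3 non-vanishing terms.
(-712 - 6·π^4 + 118·π^2)·sin(x) + (-14·π^2 + 23 + 3·π^4)·sin(2·x) + (-2·π^4 - 104/27 + 34·π^2/9)·sin(3·x)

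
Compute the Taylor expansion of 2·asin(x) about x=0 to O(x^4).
x^3/3 + 2·x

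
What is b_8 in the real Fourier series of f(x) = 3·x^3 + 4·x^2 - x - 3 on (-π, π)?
b_8 = (1/π) ∫_{-π}^{π} f(x)·sin(8x) dx.
Evaluate the integral (use parity and integration by parts as needed): b_8 = 41/128 - 3·π^2/4.

Final answer: 41/128 - 3·π^2/4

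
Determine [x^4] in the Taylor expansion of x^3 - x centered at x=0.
Expand to order 4: x^3 - x = x^3 - x + O(x^5).
The coefficient of x^4 is 0.

Final answer: 0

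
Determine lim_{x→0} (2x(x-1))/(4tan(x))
Both numerator and denominator → 0 as x → 0; this is a 0/0 indeterminate form.
Expand each to leading order near x = 0: numerator ~ -2·x, denominator ~ 4·x.
The limit of the ratio is -1/2.

Final answer: -1/2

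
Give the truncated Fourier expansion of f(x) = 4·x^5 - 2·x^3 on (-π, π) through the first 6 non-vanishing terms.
(-164·π^2 + 8·π^4 + 984)·sin(x) + (-4·π^4 - 33 + 22·π^2)·sin(2·x) + (-196·π^2/27 + 392/81 + 8·π^4/3)·sin(3·x) + (-2·π^4 - 21/16 + 7·π^2/2)·sin(4·x) + (-52·π^2/25 + 312/625 + 8·π^4/5)·sin(5·x) + (-4·π^4/3 - 19/81 + 38·π^2/27)·sin(6·x)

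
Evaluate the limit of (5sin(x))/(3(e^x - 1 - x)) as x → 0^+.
Both numerator and denominator → 0 as x → 0^+; this is a 0/0 indeterminate form.
Expand each to leading order near x = 0: numerator ~ 5·x, denominator ~ 3·x^2/2.
The limit of the ratio is ∞.

Final answer: ∞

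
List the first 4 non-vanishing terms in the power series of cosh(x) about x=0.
x^6/720 + x^4/24 + x^2/2 + 1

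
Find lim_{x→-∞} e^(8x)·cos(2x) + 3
Evaluate the dominant behaviour as x → -∞; each term tends to a finite value or vanishes.
Limit = 3.

Final answer: 3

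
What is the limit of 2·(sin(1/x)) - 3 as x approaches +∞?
Evaluate the dominant behaviour as x → +∞; each term tends to a finite value or vanishes.
Limit = -3.

Final answer: -3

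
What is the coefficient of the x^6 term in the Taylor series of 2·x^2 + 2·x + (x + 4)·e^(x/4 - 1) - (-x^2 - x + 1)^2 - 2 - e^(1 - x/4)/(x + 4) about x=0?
-1957·e/11796480 + 7·e^(-1)/737280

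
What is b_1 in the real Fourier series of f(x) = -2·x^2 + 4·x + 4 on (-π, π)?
b_1 = (1/π) ∫_{-π}^{π} f(x)·sin(1x) dx.
Evaluate the integral (use parity and integration by parts as needed): b_1 = 8.

Final answer: 8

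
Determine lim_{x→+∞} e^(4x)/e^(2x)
This is an ∞/∞ indeterminate form as x → +∞.
Rewrite e^(4x)/e^(2x) = e^((4−2)x) = e^(2x); the exponent coefficient is 2 > 0 so e^(2x) → ∞.
Limit = ∞.

Final answer: ∞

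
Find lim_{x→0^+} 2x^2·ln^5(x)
This is a 0·∞ indeterminate form at x → 0⁺.
Rewrite the product as 2·ln^5(x) / x^(-2) and apply L'Hôpital, or use the standard hierarchy x^(-2) ≫ |ln x|^5 as x → 0⁺.
The indeterminate product → 0, so the limit = 0.

Final answer: 0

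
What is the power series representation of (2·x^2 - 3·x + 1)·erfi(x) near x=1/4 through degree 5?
3·erfi(1/4)/8 + (-8·√(π)·erfi(1/4) + 3·e^(1/16))·(x - 1/4)/(4·√(π)) + (-61·e^(1/16) + 32·√(π)·erfi(1/4))·(x - 1/4)^2/(16·√(π)) + 105·e^(1/16)·(x - 1/4)^3/(32·√(π)) - 103·e^(1/16)·(x - 1/4)^4/(256·√(π)) + 8243·e^(1/16)·(x - 1/4)^5/(7680·√(π))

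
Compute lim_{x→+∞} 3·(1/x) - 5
Evaluate the dominant behaviour as x → +∞; each term tends to a finite value or vanishes.
Limit = -5.

Final answer: -5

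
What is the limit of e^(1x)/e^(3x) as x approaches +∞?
This is an ∞/∞ indeterminate form as x → +∞.
Rewrite e^(1x)/e^(3x) = e^((1−3)x) = e^(-2x); the exponent coefficient is -2 < 0 so e^(-2x) → 0.
Limit = 0.

Final answer: 0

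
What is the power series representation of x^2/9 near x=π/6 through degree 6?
π^2/324 + π·(x - π/6)/27 + (x - π/6)^2/9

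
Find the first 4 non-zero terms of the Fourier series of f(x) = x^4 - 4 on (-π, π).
(48 - 8·π^2)·cos(x) + (-3 + 2·π^2)·cos(2·x) + (16/27 - 8·π^2/9)·cos(3·x) - 4 + π^4/5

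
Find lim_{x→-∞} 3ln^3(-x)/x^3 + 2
The quotient is an ∞/∞ indeterminate form as x → -∞.
Compare growth rates of the dominant terms (exponentials ≫ polynomials ≫ logarithms), or apply L'Hôpital's rule; the quotient → 0.
Adding the constant: 0 + 2 = 2. Limit = 2.

Final answer: 2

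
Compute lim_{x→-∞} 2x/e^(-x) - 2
The quotient is an ∞/∞ indeterminate form as x → -∞.
Compare growth rates of the dominant terms (exponentials ≫ polynomials ≫ logarithms), or apply L'Hôpital's rule; the quotient → 0.
Adding the constant: 0 - 2 = -2. Limit = -2.

Final answer: -2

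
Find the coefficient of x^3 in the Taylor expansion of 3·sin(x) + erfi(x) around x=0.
Expand to order 3: 3·sin(x) + erfi(x) = x^3·(-1/2 + 2/(3·√(π))) + x·(2/√(π) + 3) + O(x^4).
The coefficient of x^3 is -1/2 + 2/(3·√(π)).

Final answer: -1/2 + 2/(3·√(π))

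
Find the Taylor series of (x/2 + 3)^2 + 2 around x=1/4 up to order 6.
753/64 + 25·(x - 1/4)/8 + (x - 1/4)^2/4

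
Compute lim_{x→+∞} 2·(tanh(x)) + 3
Evaluate the dominant behaviour as x → +∞; each term tends to a finite value or vanishes.
Limit = 5.

Final answer: 5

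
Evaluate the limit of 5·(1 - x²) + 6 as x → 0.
Direct substitution at x = 0 gives 11.

Final answer: 11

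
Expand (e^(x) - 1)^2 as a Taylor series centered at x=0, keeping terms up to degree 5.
x^5/4 + 7·x^4/12 + x^3 + x^2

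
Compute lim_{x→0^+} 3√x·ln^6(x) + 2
The product is a 0·∞ indeterminate form at x → 0⁺.
Rewrite the product as 3·ln^6(x) / x^(-1/2) and apply L'Hôpital, or use the standard hierarchy x^(-1/2) ≫ |ln x|^6 as x → 0⁺.
The indeterminate product → 0, so the limit = 2.

Final answer: 2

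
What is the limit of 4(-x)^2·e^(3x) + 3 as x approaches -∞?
The product is a 0·∞ indeterminate form at x → -∞.
Rewrite the product as 4(-x)^2 / e^(-3x) (an ∞/∞ form) and apply L'Hôpital, or use the standard hierarchy e^(3|x|) ≫ |(-x)^2| as x → -∞.
The indeterminate product → 0, so the limit = 3.

Final answer: 3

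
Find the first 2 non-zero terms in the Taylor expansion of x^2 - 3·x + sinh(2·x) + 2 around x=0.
2 - x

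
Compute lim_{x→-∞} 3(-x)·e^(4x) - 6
The product is a 0·∞ indeterminate form at x → -∞.
Rewrite the product as 3(-x) / e^(-4x) (an ∞/∞ form) and apply L'Hôpital, or use the standard hierarchy e^(4|x|) ≫ |(-x)| as x → -∞.
The indeterminate product → 0, so the limit = -6.

Final answer: -6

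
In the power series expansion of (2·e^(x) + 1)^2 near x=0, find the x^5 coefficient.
Expand to order 5: (2·e^(x) + 1)^2 = 11·x^5/10 + 17·x^4/6 + 6·x^3 + 10·x^2 + 12·x + 9 + O(x^6).
The coefficient of x^5 is 11/10.

Final answer: 11/10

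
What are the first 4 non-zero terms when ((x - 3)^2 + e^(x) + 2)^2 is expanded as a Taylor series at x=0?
-11·x^3 + 61·x^2 - 120·x + 144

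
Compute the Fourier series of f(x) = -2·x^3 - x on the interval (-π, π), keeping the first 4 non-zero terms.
(22 - 4·π^2)·sin(x) + (-2 + 2·π^2)·sin(2·x) + (2/9 - 4·π^2/3)·sin(3·x) + (1/8 + π^2)·sin(4·x)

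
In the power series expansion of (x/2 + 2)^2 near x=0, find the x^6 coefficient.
Expand to order 6: (x/2 + 2)^2 = x^2/4 + 2·x + 4 + O(x^7).
The coefficient of x^6 is 0.

Final answer: 0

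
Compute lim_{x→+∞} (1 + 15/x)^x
As x → +∞: this is the defining limit (1 + 15/x)^x → e^15.
Limit = e^(15).

Final answer: e^(15)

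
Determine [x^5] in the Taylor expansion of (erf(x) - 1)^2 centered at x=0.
Expand to order 5: (erf(x) - 1)^2 = -2·x^5/(5·√(π)) - 8·x^4/(3·π) + 4·x^3/(3·√(π)) + 4·x^2/π - 4·x/√(π) + 1 + O(x^6).
The coefficient of x^5 is -2/(5·√(π)).

Final answer: -2/(5·√(π))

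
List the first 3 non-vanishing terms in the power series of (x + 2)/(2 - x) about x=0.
x^2/2 + x + 1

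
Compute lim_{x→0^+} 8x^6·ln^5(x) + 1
The product is a 0·∞ indeterminate form at x → 0⁺.
Rewrite the product as 8·ln^5(x) / x^(-6) and apply L'Hôpital, or use the standard hierarchy x^(-6) ≫ |ln x|^5 as x → 0⁺.
The indeterminate product → 0, so the limit = 1.

Final answer: 1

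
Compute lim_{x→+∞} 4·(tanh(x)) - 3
Evaluate the dominant behaviour as x → +∞; each term tends to a finite value or vanishes.
Limit = 1.

Final answer: 1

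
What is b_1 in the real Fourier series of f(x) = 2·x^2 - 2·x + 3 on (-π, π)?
b_1 = (1/π) ∫_{-π}^{π} f(x)·sin(1x) dx.
Evaluate the integral (use parity and integration by parts as needed): b_1 = -4.

Final answer: -4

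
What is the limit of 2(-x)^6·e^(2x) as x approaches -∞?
This is a 0·∞ indeterminate form at x → -∞.
Rewrite the product as 2(-x)^6 / e^(-2x) (an ∞/∞ form) and apply L'Hôpital, or use the standard hierarchy e^(2|x|) ≫ |(-x)^6| as x → -∞.
The indeterminate product → 0, so the limit = 0.

Final answer: 0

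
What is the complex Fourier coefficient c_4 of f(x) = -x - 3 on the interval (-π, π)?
Compute the real Fourier coefficients first: a_4 = 0, b_4 = 1/2.
Then c_4 = (a_4 − i·b_4)/2 = -i/4.

Final answer: -i/4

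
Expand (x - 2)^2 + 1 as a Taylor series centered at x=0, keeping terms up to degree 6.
x^2 - 4·x + 5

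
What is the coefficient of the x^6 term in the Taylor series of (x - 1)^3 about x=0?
Expand to order 6: (x - 1)^3 = x^3 - 3·x^2 + 3·x - 1 + O(x^7).
The coefficient of x^6 is 0.

Final answer: 0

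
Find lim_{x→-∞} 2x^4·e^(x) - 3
The product is a 0·∞ indeterminate form at x → -∞.
Rewrite the product as 2x^4 / e^(-x) (an ∞/∞ form) and apply L'Hôpital, or use the standard hierarchy e^(|x|) ≫ |x^4| as x → -∞.
The indeterminate product → 0, so the limit = -3.

Final answer: -3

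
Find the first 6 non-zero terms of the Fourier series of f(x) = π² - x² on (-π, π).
4·cos(x) - cos(2·x) + 4·cos(3·x)/9 - cos(4·x)/4 + 4·cos(5·x)/25 + 2·π^2/3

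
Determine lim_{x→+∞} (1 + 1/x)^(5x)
As x → +∞: write (1 + 1/x)^(5x) = ((1 + 1/x)^x)^5 → (e^1)^5 = e^5.
Limit = e^(5).

Final answer: e^(5)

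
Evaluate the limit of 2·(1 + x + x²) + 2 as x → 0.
Direct substitution at x = 0 gives 4.

Final answer: 4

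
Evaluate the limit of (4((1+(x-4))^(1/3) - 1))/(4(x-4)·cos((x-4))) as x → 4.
Both numerator and denominator → 0 as x → 4; this is a 0/0 indeterminate form.
Expand each to leading order near x = 4: numerator ~ 4·(x - 4)/3, denominator ~ 4·(x - 4).
The limit of the ratio is 1/3.

Final answer: 1/3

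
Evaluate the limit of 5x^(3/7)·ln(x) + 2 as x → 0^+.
The product is a 0·∞ indeterminate form at x → 0⁺.
Rewrite the product as 5·ln(x) / x^(-3/7) and apply L'Hôpital, or use the standard hierarchy x^(-3/7) ≫ |ln x| as x → 0⁺.
The indeterminate product → 0, so the limit = 2.

Final answer: 2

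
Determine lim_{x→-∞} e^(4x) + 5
Evaluate the dominant behaviour as x → -∞; each term tends to a finite value or vanishes.
Limit = 5.

Final answer: 5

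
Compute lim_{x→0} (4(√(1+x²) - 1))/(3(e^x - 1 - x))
Both numerator and denominator → 0 as x → 0; this is a 0/0 indeterminate form.
Expand each to leading order near x = 0: numerator ~ 2·x^2, denominator ~ 3·x^2/2.
The limit of the ratio is 4/3.

Final answer: 4/3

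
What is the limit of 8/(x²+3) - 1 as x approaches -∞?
Evaluate the dominant behaviour as x → -∞; each term tends to a finite value or vanishes.
Limit = -1.

Final answer: -1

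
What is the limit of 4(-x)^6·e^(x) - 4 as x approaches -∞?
The product is a 0·∞ indeterminate form at x → -∞.
Rewrite the product as 4(-x)^6 / e^(-x) (an ∞/∞ form) and apply L'Hôpital, or use the standard hierarchy e^(|x|) ≫ |(-x)^6| as x → -∞.
The indeterminate product → 0, so the limit = -4.

Final answer: -4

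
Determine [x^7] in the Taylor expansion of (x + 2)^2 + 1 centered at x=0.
Expand to order 7: (x + 2)^2 + 1 = x^2 + 4·x + 5 + O(x^8).
The coefficient of x^7 is 0.

Final answer: 0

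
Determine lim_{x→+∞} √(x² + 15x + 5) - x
This is an ∞ − ∞ indeterminate form.
Multiply and divide by the conjugate √(x²+15x + 5) + x; the x² terms cancel, leaving (15x + 5)/(√(x²+15x + 5)+x) → 15/2.
Limit = 15/2.

Final answer: 15/2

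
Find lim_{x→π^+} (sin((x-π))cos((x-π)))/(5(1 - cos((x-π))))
Both numerator and denominator → 0 as x → π^+; this is a 0/0 indeterminate form.
Expand each to leading order near x = π: numerator ~ (x - π), denominator ~ 5·(x - π)^2/2.
The limit of the ratio is ∞.

Final answer: ∞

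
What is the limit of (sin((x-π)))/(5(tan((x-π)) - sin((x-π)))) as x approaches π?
Both numerator and denominator → 0 as x → π; this is a 0/0 indeterminate form.
Expand each to leading order near x = π: numerator ~ (x - π), denominator ~ 5·(x - π)^3/2.
The limit of the ratio is ∞.

Final answer: ∞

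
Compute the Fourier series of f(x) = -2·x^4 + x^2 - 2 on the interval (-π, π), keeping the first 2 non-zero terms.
(-100 + 16·π^2)·cos(x) - 2·π^4/5 - 2 + π^2/3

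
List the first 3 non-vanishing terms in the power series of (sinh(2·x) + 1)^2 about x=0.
4·x^2 + 4·x + 1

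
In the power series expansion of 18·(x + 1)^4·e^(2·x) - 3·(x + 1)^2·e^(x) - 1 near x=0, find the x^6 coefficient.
Expand to order 6: 18·(x + 1)^4·e^(2·x) - 3·(x + 1)^2·e^(x) - 1 = 53909·x^6/240 + 15041·x^5/40 + 3867·x^4/8 + 899·x^3/2 + 555·x^2/2 + 99·x + 14 + O(x^7).
The coefficient of x^6 is 53909/240.

Final answer: 53909/240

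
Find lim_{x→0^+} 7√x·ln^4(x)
This is a 0·∞ indeterminate form at x → 0⁺.
Rewrite the product as 7·ln^4(x) / x^(-1/2) and apply L'Hôpital, or use the standard hierarchy x^(-1/2) ≫ |ln x|^4 as x → 0⁺.
The indeterminate product → 0, so the limit = 0.

Final answer: 0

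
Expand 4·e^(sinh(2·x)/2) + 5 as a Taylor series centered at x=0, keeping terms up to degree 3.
10·x^3/3 + 2·x^2 + 4·x + 9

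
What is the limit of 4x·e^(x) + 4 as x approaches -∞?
The product is a 0·∞ indeterminate form at x → -∞.
Rewrite the product as 4x / e^(-x) (an ∞/∞ form) and apply L'Hôpital, or use the standard hierarchy e^(|x|) ≫ |x| as x → -∞.
The indeterminate product → 0, so the limit = 4.

Final answer: 4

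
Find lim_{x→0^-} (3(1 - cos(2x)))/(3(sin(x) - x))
Both numerator and denominator → 0 as x → 0^-; this is a 0/0 indeterminate form.
Expand each to leading order near x = 0: numerator ~ 6·x^2, denominator ~ -x^3/2.
The limit of the ratio is ∞.

Final answer: ∞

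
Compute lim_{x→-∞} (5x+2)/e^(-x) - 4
The quotient is an ∞/∞ indeterminate form as x → -∞.
Compare growth rates of the dominant terms (exponentials ≫ polynomials ≫ logarithms), or apply L'Hôpital's rule; the quotient → 0.
Adding the constant: 0 - 4 = -4. Limit = -4.

Final answer: -4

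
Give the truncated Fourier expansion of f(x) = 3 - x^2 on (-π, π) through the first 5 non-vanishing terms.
4·cos(x) - cos(2·x) + 4·cos(3·x)/9 - cos(4·x)/4 - π^2/3 + 3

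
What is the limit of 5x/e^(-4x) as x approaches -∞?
This is an ∞/∞ indeterminate form as x → -∞.
Compare growth rates of the dominant terms (exponentials ≫ polynomials ≫ logarithms), or apply L'Hôpital's rule; the quotient → 0.
Limit = 0.

Final answer: 0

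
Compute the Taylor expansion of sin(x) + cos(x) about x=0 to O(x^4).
-x^3/6 - x^2/2 + x + 1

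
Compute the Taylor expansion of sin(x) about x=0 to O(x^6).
x^5/120 - x^3/6 + x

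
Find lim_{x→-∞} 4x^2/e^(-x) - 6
The quotient is an ∞/∞ indeterminate form as x → -∞.
Compare growth rates of the dominant terms (exponentials ≫ polynomials ≫ logarithms), or apply L'Hôpital's rule; the quotient → 0.
Adding the constant: 0 - 6 = -6. Limit = -6.

Final answer: -6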